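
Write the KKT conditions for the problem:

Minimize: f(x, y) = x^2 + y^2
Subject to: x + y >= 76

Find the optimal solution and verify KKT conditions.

KKT conditions for min x^2 + y^2 s.t. x + y >= 76:
Stationarity: 2x = mu, 2y = mu
So x = y = mu/2.
Complementary slackness: mu*(x + y - 76) = 0
Primal feasibility: x + y >= 76; dual feasibility: mu >= 0
If mu = 0 then x = y = 0, but 0 + 0 < 76 is infeasible, so the constraint is active.
Constraint active: x + y = 2*(mu/2) = 76 => mu = 76
x = y = 38, f = 2888
Verify: stationarity 2*38 = 76 = mu; primal 38 + 38 = 76 >= 76; dual mu = 76 >= 0; complementary slackness 76*(76 - 76) = 0. All KKT conditions hold.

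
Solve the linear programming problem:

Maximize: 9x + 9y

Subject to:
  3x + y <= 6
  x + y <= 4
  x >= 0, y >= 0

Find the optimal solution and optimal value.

Feasible vertices: (0, 0), (0, 4), (1, 3), (2, 0)
Objective 9x + 9y at each:
  (0, 0): 0
  (0, 4): 36
  (1, 3): 36
  (2, 0): 18
Maximum is 36 at (0, 4).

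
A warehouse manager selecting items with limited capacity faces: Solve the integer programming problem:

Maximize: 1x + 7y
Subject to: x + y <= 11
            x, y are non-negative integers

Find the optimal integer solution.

Objective: 1x + 7y, constraint: x + y <= 11
Coefficient of y is 7 > coefficient of x is 1, so allocate the entire budget to y.
Optimal: x = 0, y = 11, value = 77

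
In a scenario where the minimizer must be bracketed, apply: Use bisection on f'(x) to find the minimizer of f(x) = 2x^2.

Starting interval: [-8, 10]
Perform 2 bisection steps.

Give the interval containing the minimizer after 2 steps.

Finding critical point of f(x) = 2x^2 using bisection on f'(x) = 4x + 0.
f'(x) = 0 when x = 0.
Starting interval: [-8, 10]
Step 1: mid = 1, f'(mid) = 4, new interval = [-8, 1]
Step 2: mid = -7/2, f'(mid) = -14, new interval = [-7/2, 1]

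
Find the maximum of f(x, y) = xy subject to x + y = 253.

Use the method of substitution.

Substitute y = 253 - x into f(x,y) = xy:
g(x) = x(253 - x) = 253x - x^2
g'(x) = 253 - 2x = 0  =>  x = 253/2
y = 253 - 253/2 = 253/2
Maximum value = (253/2) * (253/2) = 64009/4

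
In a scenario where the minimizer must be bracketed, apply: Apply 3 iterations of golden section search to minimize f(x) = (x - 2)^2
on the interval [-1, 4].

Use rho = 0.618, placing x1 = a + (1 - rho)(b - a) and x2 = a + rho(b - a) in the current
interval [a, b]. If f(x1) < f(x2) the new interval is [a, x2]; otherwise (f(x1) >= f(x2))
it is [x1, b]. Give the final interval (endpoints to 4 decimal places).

Golden section search for min of f(x) = (x - 2)^2 on [-1, 4].
Each step: x1 = a + (1 - rho)(b - a), x2 = a + rho(b - a); if f(x1) < f(x2) keep [a, x2], otherwise keep [x1, b].
Step 1: [-1.0000, 4.0000], x1=0.9100 (f=1.1881), x2=2.0900 (f=0.0081); f(x1) > f(x2) => keep [0.9100, 4.0000]
Step 2: [0.9100, 4.0000], x1=2.0904 (f=0.0082), x2=2.8196 (f=0.6718); f(x1) < f(x2) => keep [0.9100, 2.8196]
Step 3: [0.9100, 2.8196], x1=1.6395 (f=0.1300), x2=2.0901 (f=0.0081); f(x1) > f(x2) => keep [1.6395, 2.8196]
Final interval: [1.6395, 2.8196]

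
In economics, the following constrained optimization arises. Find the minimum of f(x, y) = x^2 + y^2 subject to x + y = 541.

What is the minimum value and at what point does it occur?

Substitute y = 541 - x into f(x,y) = x^2 + y^2:
g(x) = x^2 + (541 - x)^2 = 2x^2 - 1082x + 292681
g'(x) = 4x - 1082 = 0  =>  x = 541/2
y = 541 - 541/2 = 541/2
Minimum value = (541/2)^2 + (541/2)^2 = 292681/2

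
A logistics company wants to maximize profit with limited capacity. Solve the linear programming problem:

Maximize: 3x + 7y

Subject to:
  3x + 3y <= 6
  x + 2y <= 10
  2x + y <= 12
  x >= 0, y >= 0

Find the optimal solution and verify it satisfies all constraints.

Feasible vertices: (0, 0), (0, 2), (2, 0)
Objective 3x + 7y at each vertex:
  (0, 0): 0
  (0, 2): 14
  (2, 0): 6
Maximum is 14 at (0, 2).
Verify constraints at (x, y) = (0, 2):
  3*0 + 3*2 = 6 <= 6 (active)
  1*0 + 2*2 = 4 <= 10
  2*0 + 1*2 = 2 <= 12
  x = 0 >= 0, y = 2 >= 0. All constraints satisfied.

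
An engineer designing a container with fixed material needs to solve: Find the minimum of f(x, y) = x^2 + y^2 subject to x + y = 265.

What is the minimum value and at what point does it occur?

Substitute y = 265 - x into f(x,y) = x^2 + y^2:
g(x) = x^2 + (265 - x)^2 = 2x^2 - 530x + 70225
g'(x) = 4x - 530 = 0  =>  x = 265/2
y = 265 - 265/2 = 265/2
Minimum value = (265/2)^2 + (265/2)^2 = 70225/2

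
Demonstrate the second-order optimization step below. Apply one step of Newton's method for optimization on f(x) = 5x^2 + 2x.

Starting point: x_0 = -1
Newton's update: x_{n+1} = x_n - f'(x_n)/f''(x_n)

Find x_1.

f(x) = 5x^2 + 2x
f'(x) = 10x + (2), f''(x) = 10
Newton step: x_1 = x_0 - f'(x_0)/f''(x_0)
f'(-1) = -8
x_1 = -1 - -8/10 = -1/5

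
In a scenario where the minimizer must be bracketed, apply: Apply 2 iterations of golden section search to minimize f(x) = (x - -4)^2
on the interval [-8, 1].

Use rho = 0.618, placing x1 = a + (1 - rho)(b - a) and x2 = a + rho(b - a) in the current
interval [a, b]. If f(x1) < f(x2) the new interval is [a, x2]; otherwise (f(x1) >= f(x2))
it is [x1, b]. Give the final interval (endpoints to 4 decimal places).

Golden section search for min of f(x) = (x - -4)^2 on [-8, 1].
Each step: x1 = a + (1 - rho)(b - a), x2 = a + rho(b - a); if f(x1) < f(x2) keep [a, x2], otherwise keep [x1, b].
Step 1: [-8.0000, 1.0000], x1=-4.5620 (f=0.3158), x2=-2.4380 (f=2.4398); f(x1) < f(x2) => keep [-8.0000, -2.4380]
Step 2: [-8.0000, -2.4380], x1=-5.8753 (f=3.5168), x2=-4.5627 (f=0.3166); f(x1) > f(x2) => keep [-5.8753, -2.4380]
Final interval: [-5.8753, -2.4380]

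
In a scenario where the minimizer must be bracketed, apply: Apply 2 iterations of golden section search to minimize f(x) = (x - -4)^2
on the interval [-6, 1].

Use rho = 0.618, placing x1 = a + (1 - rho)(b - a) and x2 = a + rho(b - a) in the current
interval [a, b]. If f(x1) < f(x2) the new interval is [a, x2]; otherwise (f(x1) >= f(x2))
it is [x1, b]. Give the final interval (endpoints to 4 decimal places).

Golden section search for min of f(x) = (x - -4)^2 on [-6, 1].
Each step: x1 = a + (1 - rho)(b - a), x2 = a + rho(b - a); if f(x1) < f(x2) keep [a, x2], otherwise keep [x1, b].
Step 1: [-6.0000, 1.0000], x1=-3.3260 (f=0.4543), x2=-1.6740 (f=5.4103); f(x1) < f(x2) => keep [-6.0000, -1.6740]
Step 2: [-6.0000, -1.6740], x1=-4.3475 (f=0.1207), x2=-3.3265 (f=0.4536); f(x1) < f(x2) => keep [-6.0000, -3.3265]
Final interval: [-6.0000, -3.3265]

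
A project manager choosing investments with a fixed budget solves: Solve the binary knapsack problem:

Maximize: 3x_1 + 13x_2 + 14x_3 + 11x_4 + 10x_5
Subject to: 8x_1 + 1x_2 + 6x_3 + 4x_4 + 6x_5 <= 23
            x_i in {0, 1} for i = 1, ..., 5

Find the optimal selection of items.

Items: item 1 (v=3, w=8), item 2 (v=13, w=1), item 3 (v=14, w=6), item 4 (v=11, w=4), item 5 (v=10, w=6)
Capacity: 23
Checking all 32 subsets (w = total weight, v = total value):
  {}: w = 0, v = 0
  {1}: w = 8, v = 3
  {2}: w = 1, v = 13
  {3}: w = 6, v = 14
  {4}: w = 4, v = 11
  {5}: w = 6, v = 10
  {1, 2}: w = 9, v = 16
  {1, 3}: w = 14, v = 17
  {1, 4}: w = 12, v = 14
  {1, 5}: w = 14, v = 13
  {2, 3}: w = 7, v = 27
  {2, 4}: w = 5, v = 24
  {2, 5}: w = 7, v = 23
  {3, 4}: w = 10, v = 25
  {3, 5}: w = 12, v = 24
  {4, 5}: w = 10, v = 21
  {1, 2, 3}: w = 15, v = 30
  {1, 2, 4}: w = 13, v = 27
  {1, 2, 5}: w = 15, v = 26
  {1, 3, 4}: w = 18, v = 28
  {1, 3, 5}: w = 20, v = 27
  {1, 4, 5}: w = 18, v = 24
  {2, 3, 4}: w = 11, v = 38
  {2, 3, 5}: w = 13, v = 37
  {2, 4, 5}: w = 11, v = 34
  {3, 4, 5}: w = 16, v = 35
  {1, 2, 3, 4}: w = 19, v = 41
  {1, 2, 3, 5}: w = 21, v = 40
  {1, 2, 4, 5}: w = 19, v = 37
  {1, 3, 4, 5}: w = 24 > 23, infeasible
  {2, 3, 4, 5}: w = 17, v = 48
  {1, 2, 3, 4, 5}: w = 25 > 23, infeasible
Best feasible subset: items [2, 3, 4, 5]
Total weight: 17 <= 23, total value: 48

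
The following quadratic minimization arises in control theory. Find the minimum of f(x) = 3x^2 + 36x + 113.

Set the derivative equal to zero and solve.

f(x) = 3x^2 + 36x + 113
f'(x) = 6x + (36) = 0
x = -36/6 = -6
f(-6) = 5
Since f''(x) = 6 > 0, this is a minimum.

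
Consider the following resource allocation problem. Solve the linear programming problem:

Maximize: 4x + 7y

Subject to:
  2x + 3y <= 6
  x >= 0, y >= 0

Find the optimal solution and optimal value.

The feasible region has vertices at [(0, 0), (3, 0), (0, 2)].
Checking objective 4x + 7y at each vertex:
  (0, 0): 4*0 + 7*0 = 0
  (3, 0): 4*3 + 7*0 = 12
  (0, 2): 4*0 + 7*2 = 14
Maximum is 14 at (0, 2).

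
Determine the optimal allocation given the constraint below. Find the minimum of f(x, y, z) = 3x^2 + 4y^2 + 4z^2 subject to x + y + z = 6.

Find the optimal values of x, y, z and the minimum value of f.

Using Lagrange multipliers on f = 3x^2 + 4y^2 + 4z^2 with constraint x + y + z = 6:
Conditions: 2*3*x = lambda, 2*4*y = lambda, 2*4*z = lambda
So x = lambda/6, y = lambda/8, z = lambda/8
Substituting into constraint: lambda * (5/12) = 6
lambda = 72/5
x = 12/5, y = 9/5, z = 9/5
Minimum value = 216/5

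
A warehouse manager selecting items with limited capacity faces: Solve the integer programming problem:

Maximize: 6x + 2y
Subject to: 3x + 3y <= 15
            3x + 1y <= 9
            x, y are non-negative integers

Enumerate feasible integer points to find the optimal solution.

Constraint 1: 3x + 3y <= 15
Constraint 2: 3x + 1y <= 9
Feasible x range (need y >= 0): 0 <= x <= min(15/3, 9/3) => x in {0, ..., 3}.
Enumerate feasible integer points row by row (the coefficient of y is 2 > 0, so for each x the largest feasible y gives the best value):
  x = 0: y <= min((15 - 3*0)/3, (9 - 3*0)/1) => y in {0, ..., 5}; best 6*0 + 2*5 = 10
  x = 1: y <= min((15 - 3*1)/3, (9 - 3*1)/1) => y in {0, ..., 4}; best 6*1 + 2*4 = 14
  x = 2: y <= min((15 - 3*2)/3, (9 - 3*2)/1) => y in {0, ..., 3}; best 6*2 + 2*3 = 18
  x = 3: y <= min((15 - 3*3)/3, (9 - 3*3)/1) => y in {0}; best 6*3 + 2*0 = 18
The maximum 6x + 2y = 18 is achieved at x = 2, y = 3.
(The same value 18 is also attained at (3, 0).)
Check: 3*2 + 3*3 = 15 <= 15 and 3*2 + 1*3 = 9 <= 9.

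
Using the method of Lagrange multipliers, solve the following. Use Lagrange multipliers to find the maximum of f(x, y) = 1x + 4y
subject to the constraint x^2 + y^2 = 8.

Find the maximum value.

Set up Lagrange conditions: grad f = lambda * grad g
  1 = 2*lambda*x
  4 = 2*lambda*y
From these: x/y = 1/4, so x = 1t, y = 4t for some t.
Substitute into constraint: (1t)^2 + (4t)^2 = 8
  t^2 * 17 = 8
  t = sqrt(8/17)
Maximum = 1*x + 4*y = (1^2 + 4^2)*t = 17 * sqrt(8/17) = sqrt(136)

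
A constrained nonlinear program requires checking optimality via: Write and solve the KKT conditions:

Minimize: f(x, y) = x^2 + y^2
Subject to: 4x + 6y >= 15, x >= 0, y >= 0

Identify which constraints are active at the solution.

KKT conditions for min x^2 + y^2 s.t. 4x + 6y >= 15, x >= 0, y >= 0:
Stationarity: 2x = mu*4 + mu_x, 2y = mu*6 + mu_y, with mu, mu_x, mu_y >= 0
Complementary slackness: mu*(4x + 6y - 15) = 0, mu_x*x = 0, mu_y*y = 0
(0, 0) is infeasible (4*0 + 6*0 < 15), so if mu = 0 stationarity would force x = mu_x/2 >= 0, y = mu_y/2 >= 0 with mu_x*x = mu_y*y = 0, i.e. x = y = 0: contradiction. Hence mu > 0 and 4x + 6y = 15 is active.
Try x > 0, y > 0 (so mu_x = mu_y = 0): x = 4*mu/2, y = 6*mu/2
Substitute: 4*(4*mu/2) + 6*(6*mu/2) = 15
  mu*52/2 = 15 => mu = 15/26
x* = 15/13 > 0, y* = 45/26 > 0, consistent with mu_x = mu_y = 0.
f is convex and the constraints are linear, so this KKT point is the global minimum.
f* = 225/52
Active constraints: 4x + 6y >= 15 (holds with equality, mu = 15/26 > 0); x >= 0 and y >= 0 are inactive (mu_x = mu_y = 0).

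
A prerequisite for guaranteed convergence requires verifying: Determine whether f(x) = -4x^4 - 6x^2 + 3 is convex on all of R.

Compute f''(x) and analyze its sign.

f(x) = -4x^4 - 6x^2 + 3
f'(x) = -16x^3 + -12x
f''(x) = -48x^2 + -12
f''(x) = -48x^2 + -12 <= -12 < 0 for all x
Therefore, f is concave on R.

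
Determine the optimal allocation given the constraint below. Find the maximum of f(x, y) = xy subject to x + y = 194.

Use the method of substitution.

Substitute y = 194 - x into f(x,y) = xy:
g(x) = x(194 - x) = 194x - x^2
g'(x) = 194 - 2x = 0  =>  x = 97
y = 194 - 97 = 97
Maximum value = 97 * 97 = 9409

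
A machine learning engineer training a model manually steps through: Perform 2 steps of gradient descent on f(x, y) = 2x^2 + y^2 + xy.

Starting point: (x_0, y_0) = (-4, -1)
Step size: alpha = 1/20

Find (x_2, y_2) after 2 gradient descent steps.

f(x,y) = 2x^2 + y^2 + xy
grad_x = 4x + 1y, grad_y = 2y + 1x
Step 1: grad = (-17, -6), (-63/20, -7/10)
Step 2: grad = (-133/10, -91/20), (-497/200, -189/400)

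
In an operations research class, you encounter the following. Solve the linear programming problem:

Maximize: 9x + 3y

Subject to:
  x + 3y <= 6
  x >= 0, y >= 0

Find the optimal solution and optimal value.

The feasible region has vertices at [(0, 0), (6, 0), (0, 2)].
Checking objective 9x + 3y at each vertex:
  (0, 0): 9*0 + 3*0 = 0
  (6, 0): 9*6 + 3*0 = 54
  (0, 2): 9*0 + 3*2 = 6
Maximum is 54 at (6, 0).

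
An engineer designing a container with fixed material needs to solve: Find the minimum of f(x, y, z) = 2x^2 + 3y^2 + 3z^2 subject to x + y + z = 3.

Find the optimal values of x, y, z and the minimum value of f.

Using Lagrange multipliers on f = 2x^2 + 3y^2 + 3z^2 with constraint x + y + z = 3:
Conditions: 2*2*x = lambda, 2*3*y = lambda, 2*3*z = lambda
So x = lambda/4, y = lambda/6, z = lambda/6
Substituting into constraint: lambda * (7/12) = 3
lambda = 36/7
x = 9/7, y = 6/7, z = 6/7
Minimum value = 54/7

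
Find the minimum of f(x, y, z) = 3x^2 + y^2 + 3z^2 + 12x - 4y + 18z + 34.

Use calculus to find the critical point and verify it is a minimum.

f(x,y,z) = 3x^2 + y^2 + 3z^2 + 12x - 4y + 18z + 34
df/dx = 6x + (12) = 0 => x = -2
df/dy = 2y + (-4) = 0 => y = 2
df/dz = 6z + (18) = 0 => z = -3
f(-2,2,-3) = 3*(-2)^2 + 1*(2)^2 + 3*(-3)^2 + 12*(-2) + -4*(2) + 18*(-3) + 34 = -9
Hessian is diagonal with entries 6, 2, 6 > 0, confirmed minimum.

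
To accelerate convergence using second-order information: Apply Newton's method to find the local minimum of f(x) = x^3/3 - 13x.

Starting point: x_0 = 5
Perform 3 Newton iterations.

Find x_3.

f(x) = x^3/3 - 13x
f'(x) = x^2 - 13, f''(x) = 2x
Newton update: x_{n+1} = x_n - (x_n^2 - 13)/(2*x_n)
Step 1: x_0 = 5, f'=12, f''=10, x_1 = 19/5
Step 2: x_1 = 19/5, f'=36/25, f''=38/5, x_2 = 343/95
Step 3: x_2 = 343/95, f'=324/9025, f''=686/95, x_3 = 117487/32585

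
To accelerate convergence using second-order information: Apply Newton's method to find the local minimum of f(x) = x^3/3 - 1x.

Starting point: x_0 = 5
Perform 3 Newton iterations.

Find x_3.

f(x) = x^3/3 - 1x
f'(x) = x^2 - 1, f''(x) = 2x
Newton update: x_{n+1} = x_n - (x_n^2 - 1)/(2*x_n)
Step 1: x_0 = 5, f'=24, f''=10, x_1 = 13/5
Step 2: x_1 = 13/5, f'=144/25, f''=26/5, x_2 = 97/65
Step 3: x_2 = 97/65, f'=5184/4225, f''=194/65, x_3 = 6817/6305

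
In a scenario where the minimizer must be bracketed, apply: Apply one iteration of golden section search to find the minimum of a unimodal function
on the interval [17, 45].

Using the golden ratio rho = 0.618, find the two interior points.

Golden section search on [17, 45].
Golden ratio rho = 0.618 (approx).
Interior points:
  x_1 = 17 + (1-0.618)*28 = 27.6960
  x_2 = 17 + 0.618*28 = 34.3040
Compare f(x_1) and f(x_2) to determine which subinterval to keep.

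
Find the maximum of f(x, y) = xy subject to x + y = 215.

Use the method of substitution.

Substitute y = 215 - x into f(x,y) = xy:
g(x) = x(215 - x) = 215x - x^2
g'(x) = 215 - 2x = 0  =>  x = 215/2
y = 215 - 215/2 = 215/2
Maximum value = (215/2) * (215/2) = 46225/4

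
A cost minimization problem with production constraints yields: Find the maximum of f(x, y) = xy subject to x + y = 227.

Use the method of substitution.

Substitute y = 227 - x into f(x,y) = xy:
g(x) = x(227 - x) = 227x - x^2
g'(x) = 227 - 2x = 0  =>  x = 227/2
y = 227 - 227/2 = 227/2
Maximum value = (227/2) * (227/2) = 51529/4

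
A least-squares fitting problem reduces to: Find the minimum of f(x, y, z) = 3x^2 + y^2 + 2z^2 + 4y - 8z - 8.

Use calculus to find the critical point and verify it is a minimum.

f(x,y,z) = 3x^2 + y^2 + 2z^2 + 4y - 8z - 8
df/dx = 6x + (0) = 0 => x = 0
df/dy = 2y + (4) = 0 => y = -2
df/dz = 4z + (-8) = 0 => z = 2
f(0,-2,2) = 3*(0)^2 + 1*(-2)^2 + 2*(2)^2 + 4*(-2) + -8*(2) + -8 = -20
Hessian is diagonal with entries 6, 2, 4 > 0, confirmed minimum.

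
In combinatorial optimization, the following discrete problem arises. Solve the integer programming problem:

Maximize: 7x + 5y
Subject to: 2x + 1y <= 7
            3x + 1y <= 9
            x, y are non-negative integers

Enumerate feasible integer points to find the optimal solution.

Constraint 1: 2x + 1y <= 7
Constraint 2: 3x + 1y <= 9
Feasible x range (need y >= 0): 0 <= x <= min(7/2, 9/3) => x in {0, ..., 3}.
Enumerate feasible integer points row by row (the coefficient of y is 5 > 0, so for each x the largest feasible y gives the best value):
  x = 0: y <= min((7 - 2*0)/1, (9 - 3*0)/1) => y in {0, ..., 7}; best 7*0 + 5*7 = 35
  x = 1: y <= min((7 - 2*1)/1, (9 - 3*1)/1) => y in {0, ..., 5}; best 7*1 + 5*5 = 32
  x = 2: y <= min((7 - 2*2)/1, (9 - 3*2)/1) => y in {0, ..., 3}; best 7*2 + 5*3 = 29
  x = 3: y <= min((7 - 2*3)/1, (9 - 3*3)/1) => y in {0}; best 7*3 + 5*0 = 21
The maximum 7x + 5y = 35 is achieved at x = 0, y = 7.
Check: 2*0 + 1*7 = 7 <= 7 and 3*0 + 1*7 = 7 <= 9.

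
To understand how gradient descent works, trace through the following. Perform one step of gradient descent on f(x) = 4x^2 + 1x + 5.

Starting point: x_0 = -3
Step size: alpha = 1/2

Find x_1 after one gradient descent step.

f(x) = 4x^2 + 1x + 5
f'(x) = 8x + 1
f'(-3) = 8*-3 + (1) = -23
x_1 = x_0 - alpha * f'(x_0) = -3 - 1/2 * -23 = 17/2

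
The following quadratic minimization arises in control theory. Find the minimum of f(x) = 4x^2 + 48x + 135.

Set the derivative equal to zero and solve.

f(x) = 4x^2 + 48x + 135
f'(x) = 8x + (48) = 0
x = -48/8 = -6
f(-6) = -9
Since f''(x) = 8 > 0, this is a minimum.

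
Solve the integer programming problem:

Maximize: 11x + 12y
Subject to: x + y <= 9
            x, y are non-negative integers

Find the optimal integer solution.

Objective: 11x + 12y, constraint: x + y <= 9
Coefficient of y is 12 > coefficient of x is 11, so allocate the entire budget to y.
Optimal: x = 0, y = 9, value = 108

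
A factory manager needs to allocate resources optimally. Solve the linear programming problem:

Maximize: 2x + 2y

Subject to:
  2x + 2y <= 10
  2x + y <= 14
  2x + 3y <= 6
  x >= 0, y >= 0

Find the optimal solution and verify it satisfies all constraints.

Feasible vertices: (0, 0), (0, 2), (3, 0)
Objective 2x + 2y at each vertex:
  (0, 0): 0
  (0, 2): 4
  (3, 0): 6
Maximum is 6 at (3, 0).
Verify constraints at (x, y) = (3, 0):
  2*3 + 2*0 = 6 <= 10
  2*3 + 1*0 = 6 <= 14
  2*3 + 3*0 = 6 <= 6 (active)
  x = 3 >= 0, y = 0 >= 0. All constraints satisfied.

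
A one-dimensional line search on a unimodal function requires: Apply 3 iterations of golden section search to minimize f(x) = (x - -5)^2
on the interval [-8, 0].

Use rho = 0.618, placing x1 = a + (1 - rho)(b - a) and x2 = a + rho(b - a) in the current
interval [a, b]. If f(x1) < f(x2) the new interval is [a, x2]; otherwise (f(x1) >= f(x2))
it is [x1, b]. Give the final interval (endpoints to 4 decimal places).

Golden section search for min of f(x) = (x - -5)^2 on [-8, 0].
Each step: x1 = a + (1 - rho)(b - a), x2 = a + rho(b - a); if f(x1) < f(x2) keep [a, x2], otherwise keep [x1, b].
Step 1: [-8.0000, 0.0000], x1=-4.9440 (f=0.0031), x2=-3.0560 (f=3.7791); f(x1) < f(x2) => keep [-8.0000, -3.0560]
Step 2: [-8.0000, -3.0560], x1=-6.1114 (f=1.2352), x2=-4.9446 (f=0.0031); f(x1) > f(x2) => keep [-6.1114, -3.0560]
Step 3: [-6.1114, -3.0560], x1=-4.9442 (f=0.0031), x2=-4.2232 (f=0.6035); f(x1) < f(x2) => keep [-6.1114, -4.2232]
Final interval: [-6.1114, -4.2232]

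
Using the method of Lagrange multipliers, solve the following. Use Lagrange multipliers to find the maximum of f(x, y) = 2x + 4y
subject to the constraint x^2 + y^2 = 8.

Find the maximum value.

Set up Lagrange conditions: grad f = lambda * grad g
  2 = 2*lambda*x
  4 = 2*lambda*y
From these: x/y = 2/4, so x = 2t, y = 4t for some t.
Substitute into constraint: (2t)^2 + (4t)^2 = 8
  t^2 * 20 = 8
  t = sqrt(8/20)
Maximum = 2*x + 4*y = (2^2 + 4^2)*t = 20 * sqrt(8/20) = sqrt(160)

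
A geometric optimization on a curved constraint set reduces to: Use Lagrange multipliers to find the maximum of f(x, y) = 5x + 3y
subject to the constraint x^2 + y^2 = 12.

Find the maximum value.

Set up Lagrange conditions: grad f = lambda * grad g
  5 = 2*lambda*x
  3 = 2*lambda*y
From these: x/y = 5/3, so x = 5t, y = 3t for some t.
Substitute into constraint: (5t)^2 + (3t)^2 = 12
  t^2 * 34 = 12
  t = sqrt(12/34)
Maximum = 5*x + 3*y = (5^2 + 3^2)*t = 34 * sqrt(12/34) = sqrt(408)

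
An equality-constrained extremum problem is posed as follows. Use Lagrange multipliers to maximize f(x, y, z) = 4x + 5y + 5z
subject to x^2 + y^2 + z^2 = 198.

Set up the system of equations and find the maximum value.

Lagrange conditions: 4 = 2*lambda*x, 5 = 2*lambda*y, 5 = 2*lambda*z
So x:4 = y:5 = z:5, i.e. x = 4t, y = 5t, z = 5t
Constraint: t^2*(4^2 + 5^2 + 5^2) = 198
  t^2 * 66 = 198  =>  t = sqrt(3)
Maximum = 4*4t + 5*5t + 5*5t = 66*sqrt(3) = sqrt(13068)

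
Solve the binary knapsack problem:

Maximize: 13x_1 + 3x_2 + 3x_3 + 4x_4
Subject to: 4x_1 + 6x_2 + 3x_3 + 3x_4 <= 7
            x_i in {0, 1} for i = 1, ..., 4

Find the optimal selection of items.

Items: item 1 (v=13, w=4), item 2 (v=3, w=6), item 3 (v=3, w=3), item 4 (v=4, w=3)
Capacity: 7
Checking all 16 subsets (w = total weight, v = total value):
  {}: w = 0, v = 0
  {1}: w = 4, v = 13
  {2}: w = 6, v = 3
  {3}: w = 3, v = 3
  {4}: w = 3, v = 4
  {1, 2}: w = 10 > 7, infeasible
  {1, 3}: w = 7, v = 16
  {1, 4}: w = 7, v = 17
  {2, 3}: w = 9 > 7, infeasible
  {2, 4}: w = 9 > 7, infeasible
  {3, 4}: w = 6, v = 7
  {1, 2, 3}: w = 13 > 7, infeasible
  {1, 2, 4}: w = 13 > 7, infeasible
  {1, 3, 4}: w = 10 > 7, infeasible
  {2, 3, 4}: w = 12 > 7, infeasible
  {1, 2, 3, 4}: w = 16 > 7, infeasible
Best feasible subset: items [1, 4]
Total weight: 7 <= 7, total value: 17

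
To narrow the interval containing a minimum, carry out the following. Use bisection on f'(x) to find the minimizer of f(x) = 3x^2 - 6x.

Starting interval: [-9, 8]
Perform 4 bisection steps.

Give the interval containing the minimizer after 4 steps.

Finding critical point of f(x) = 3x^2 - 6x using bisection on f'(x) = 6x + -6.
f'(x) = 0 when x = 1.
Starting interval: [-9, 8]
Step 1: mid = -1/2, f'(mid) = -9, new interval = [-1/2, 8]
Step 2: mid = 15/4, f'(mid) = 33/2, new interval = [-1/2, 15/4]
Step 3: mid = 13/8, f'(mid) = 15/4, new interval = [-1/2, 13/8]
Step 4: mid = 9/16, f'(mid) = -21/8, new interval = [9/16, 13/8]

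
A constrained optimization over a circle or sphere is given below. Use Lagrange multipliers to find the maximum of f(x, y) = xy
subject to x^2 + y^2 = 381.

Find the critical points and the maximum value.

Lagrange conditions: y = 2*lambda*x and x = 2*lambda*y
If x = 0 then y = 0, violating the constraint, so x, y != 0.
Dividing: y/x = x/y => x^2 = y^2 => y = x or y = -x
Constraint: 2x^2 = 381 => x^2 = 381/2 => x = +/-sqrt(381/2)
Critical points: (sqrt(381/2), sqrt(381/2)), (-sqrt(381/2), -sqrt(381/2)), (sqrt(381/2), -sqrt(381/2)), (-sqrt(381/2), sqrt(381/2))
  y = x:  xy = x^2 = 381/2  at (sqrt(381/2), sqrt(381/2)) and (-sqrt(381/2), -sqrt(381/2))
  y = -x: xy = -x^2 = -381/2 at (sqrt(381/2), -sqrt(381/2)) and (-sqrt(381/2), sqrt(381/2))
Maximum xy = 381/2 at (sqrt(381/2), sqrt(381/2)) and (-sqrt(381/2), -sqrt(381/2))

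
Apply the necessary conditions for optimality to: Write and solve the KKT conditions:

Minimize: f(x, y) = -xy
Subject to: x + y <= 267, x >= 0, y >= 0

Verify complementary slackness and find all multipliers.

Problem: min -xy s.t. x + y <= 267 (multiplier lambda), x >= 0 (mu_x), y >= 0 (mu_y)
KKT stationarity: -y + lambda - mu_x = 0, -x + lambda - mu_y = 0, with lambda, mu_x, mu_y >= 0
Complementary slackness: lambda*(x + y - 267) = 0, mu_x*x = 0, mu_y*y = 0
If lambda = 0: y = -mu_x <= 0 and x = -mu_y <= 0 force x = y = 0 with f = 0; but x = y = 267/2 is feasible with f = -71289/4 < 0, so this is not the minimum. Hence lambda > 0 and x + y = 267.
Try x > 0, y > 0 (so mu_x = mu_y = 0): y = lambda, x = lambda => x = y = lambda
x + y = 267 => 2*lambda = 267 => lambda = 267/2
x* = y* = 267/2 > 0, consistent with mu_x = mu_y = 0.
(Any feasible point with x = 0 or y = 0 has f = 0 > -71289/4, so the minimum is not on those boundaries.)
min(-xy) = -71289/4 (i.e. max xy = 71289/4)
Multipliers: lambda = 267/2, mu_x = 0, mu_y = 0
Complementary slackness: lambda*(x + y - 267) = 267/2*(267/2 + 267/2 - 267) = 0, mu_x*x = 0*267/2 = 0, mu_y*y = 0*267/2 = 0. Satisfied.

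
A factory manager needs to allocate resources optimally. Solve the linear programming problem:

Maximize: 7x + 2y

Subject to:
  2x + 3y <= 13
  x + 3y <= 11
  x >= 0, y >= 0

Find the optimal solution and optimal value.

Feasible vertices: (0, 0), (0, 11/3), (2, 3), (13/2, 0)
Objective 7x + 2y at each:
  (0, 0): 0
  (0, 11/3): 22/3
  (2, 3): 20
  (13/2, 0): 91/2
Maximum is 91/2 at (13/2, 0).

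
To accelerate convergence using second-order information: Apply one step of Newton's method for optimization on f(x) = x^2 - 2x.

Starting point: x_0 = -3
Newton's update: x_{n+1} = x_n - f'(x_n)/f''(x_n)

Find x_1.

f(x) = x^2 - 2x
f'(x) = 2x + (-2), f''(x) = 2
Newton step: x_1 = x_0 - f'(x_0)/f''(x_0)
f'(-3) = -8
x_1 = -3 - -8/2 = 1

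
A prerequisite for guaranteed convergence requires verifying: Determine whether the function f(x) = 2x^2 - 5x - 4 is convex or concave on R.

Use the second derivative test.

f(x) = 2x^2 - 5x - 4
f'(x) = 4x - 5
f''(x) = 4
Since f''(x) = 4 > 0 for all x, f is convex on R.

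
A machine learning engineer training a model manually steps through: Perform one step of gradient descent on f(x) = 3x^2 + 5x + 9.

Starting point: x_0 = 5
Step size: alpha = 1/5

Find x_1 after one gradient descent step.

f(x) = 3x^2 + 5x + 9
f'(x) = 6x + 5
f'(5) = 6*5 + (5) = 35
x_1 = x_0 - alpha * f'(x_0) = 5 - 1/5 * 35 = -2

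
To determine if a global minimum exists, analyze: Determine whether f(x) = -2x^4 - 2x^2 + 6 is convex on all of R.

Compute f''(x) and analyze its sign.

f(x) = -2x^4 - 2x^2 + 6
f'(x) = -8x^3 + -4x
f''(x) = -24x^2 + -4
f''(x) = -24x^2 + -4 <= -4 < 0 for all x
Therefore, f is concave on R.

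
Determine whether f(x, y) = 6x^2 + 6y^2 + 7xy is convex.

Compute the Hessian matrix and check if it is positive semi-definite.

f(x,y) = 6x^2 + 6y^2 + 7xy
Hessian H = [[12, 7], [7, 12]]
trace(H) = 24, det(H) = 95
Eigenvalues: (24 +/- sqrt(196)) / 2 = 19, 5
Since both eigenvalues > 0, f is convex.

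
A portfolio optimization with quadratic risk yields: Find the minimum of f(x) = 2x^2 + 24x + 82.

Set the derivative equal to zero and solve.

f(x) = 2x^2 + 24x + 82
f'(x) = 4x + (24) = 0
x = -24/4 = -6
f(-6) = 10
Since f''(x) = 4 > 0, this is a minimum.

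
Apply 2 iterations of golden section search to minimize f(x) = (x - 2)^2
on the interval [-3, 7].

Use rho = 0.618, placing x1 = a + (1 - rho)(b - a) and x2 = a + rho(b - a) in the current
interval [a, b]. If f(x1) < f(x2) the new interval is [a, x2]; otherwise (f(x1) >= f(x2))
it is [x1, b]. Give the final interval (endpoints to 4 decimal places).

Golden section search for min of f(x) = (x - 2)^2 on [-3, 7].
Each step: x1 = a + (1 - rho)(b - a), x2 = a + rho(b - a); if f(x1) < f(x2) keep [a, x2], otherwise keep [x1, b].
Step 1: [-3.0000, 7.0000], x1=0.8200 (f=1.3924), x2=3.1800 (f=1.3924); f(x1) = f(x2) (tie, not '<') => keep [0.8200, 7.0000]
Step 2: [0.8200, 7.0000], x1=3.1808 (f=1.3942), x2=4.6392 (f=6.9656); f(x1) < f(x2) => keep [0.8200, 4.6392]
Final interval: [0.8200, 4.6392]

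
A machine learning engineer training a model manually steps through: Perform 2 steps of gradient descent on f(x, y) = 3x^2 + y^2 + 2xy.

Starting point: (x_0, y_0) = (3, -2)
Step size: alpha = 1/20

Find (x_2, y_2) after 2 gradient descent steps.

f(x,y) = 3x^2 + y^2 + 2xy
grad_x = 6x + 2y, grad_y = 2y + 2x
Step 1: grad = (14, 2), (23/10, -21/10)
Step 2: grad = (48/5, 2/5), (91/50, -53/25)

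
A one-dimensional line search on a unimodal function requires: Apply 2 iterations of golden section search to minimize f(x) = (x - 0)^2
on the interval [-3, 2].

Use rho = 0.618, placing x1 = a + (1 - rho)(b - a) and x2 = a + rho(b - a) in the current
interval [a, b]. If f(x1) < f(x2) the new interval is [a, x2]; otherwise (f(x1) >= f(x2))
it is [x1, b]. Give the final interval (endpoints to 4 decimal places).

Golden section search for min of f(x) = (x - 0)^2 on [-3, 2].
Each step: x1 = a + (1 - rho)(b - a), x2 = a + rho(b - a); if f(x1) < f(x2) keep [a, x2], otherwise keep [x1, b].
Step 1: [-3.0000, 2.0000], x1=-1.0900 (f=1.1881), x2=0.0900 (f=0.0081); f(x1) > f(x2) => keep [-1.0900, 2.0000]
Step 2: [-1.0900, 2.0000], x1=0.0904 (f=0.0082), x2=0.8196 (f=0.6718); f(x1) < f(x2) => keep [-1.0900, 0.8196]
Final interval: [-1.0900, 0.8196]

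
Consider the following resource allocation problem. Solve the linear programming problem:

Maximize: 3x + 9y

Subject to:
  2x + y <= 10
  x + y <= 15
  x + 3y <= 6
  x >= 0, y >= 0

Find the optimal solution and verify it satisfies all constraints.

Feasible vertices: (0, 0), (0, 2), (24/5, 2/5), (5, 0)
Objective 3x + 9y at each vertex:
  (0, 0): 0
  (0, 2): 18
  (24/5, 2/5): 18
  (5, 0): 15
Maximum is 18 at (0, 2).
Verify constraints at (x, y) = (0, 2):
  2*0 + 1*2 = 2 <= 10
  1*0 + 1*2 = 2 <= 15
  1*0 + 3*2 = 6 <= 6 (active)
  x = 0 >= 0, y = 2 >= 0. All constraints satisfied.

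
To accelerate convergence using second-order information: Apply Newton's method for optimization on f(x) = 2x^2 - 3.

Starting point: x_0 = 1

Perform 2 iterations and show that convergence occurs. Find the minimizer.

f(x) = 2x^2 - 3, f'(x) = 4x + (0), f''(x) = 4
Step 1: f'(1) = 4, x_1 = 1 - 4/4 = 0
Step 2: f'(0) = 0, x_2 = 0 (converged)
Newton's method converges in 1 step for quadratics.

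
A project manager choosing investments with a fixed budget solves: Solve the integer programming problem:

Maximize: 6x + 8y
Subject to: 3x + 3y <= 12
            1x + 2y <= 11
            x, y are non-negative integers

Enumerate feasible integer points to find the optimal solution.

Constraint 1: 3x + 3y <= 12
Constraint 2: 1x + 2y <= 11
Feasible x range (need y >= 0): 0 <= x <= min(12/3, 11/1) => x in {0, ..., 4}.
Enumerate feasible integer points row by row (the coefficient of y is 8 > 0, so for each x the largest feasible y gives the best value):
  x = 0: y <= min((12 - 3*0)/3, (11 - 1*0)/2) => y in {0, ..., 4}; best 6*0 + 8*4 = 32
  x = 1: y <= min((12 - 3*1)/3, (11 - 1*1)/2) => y in {0, ..., 3}; best 6*1 + 8*3 = 30
  x = 2: y <= min((12 - 3*2)/3, (11 - 1*2)/2) => y in {0, ..., 2}; best 6*2 + 8*2 = 28
  x = 3: y <= min((12 - 3*3)/3, (11 - 1*3)/2) => y in {0, ..., 1}; best 6*3 + 8*1 = 26
  x = 4: y <= min((12 - 3*4)/3, (11 - 1*4)/2) => y in {0}; best 6*4 + 8*0 = 24
The maximum 6x + 8y = 32 is achieved at x = 0, y = 4.
Check: 3*0 + 3*4 = 12 <= 12 and 1*0 + 2*4 = 8 <= 11.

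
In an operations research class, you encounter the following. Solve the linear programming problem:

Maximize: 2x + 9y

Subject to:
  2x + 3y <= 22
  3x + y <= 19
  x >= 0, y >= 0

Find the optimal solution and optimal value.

Feasible vertices: (0, 0), (0, 22/3), (5, 4), (19/3, 0)
Objective 2x + 9y at each:
  (0, 0): 0
  (0, 22/3): 66
  (5, 4): 46
  (19/3, 0): 38/3
Maximum is 66 at (0, 22/3).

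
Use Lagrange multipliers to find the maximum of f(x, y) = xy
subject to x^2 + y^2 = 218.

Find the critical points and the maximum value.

Lagrange conditions: y = 2*lambda*x and x = 2*lambda*y
If x = 0 then y = 0, violating the constraint, so x, y != 0.
Dividing: y/x = x/y => x^2 = y^2 => y = x or y = -x
Constraint: 2x^2 = 218 => x^2 = 109 => x = +/-sqrt(109)
Critical points: (sqrt(109), sqrt(109)), (-sqrt(109), -sqrt(109)), (sqrt(109), -sqrt(109)), (-sqrt(109), sqrt(109))
  y = x:  xy = x^2 = 109  at (sqrt(109), sqrt(109)) and (-sqrt(109), -sqrt(109))
  y = -x: xy = -x^2 = -109 at (sqrt(109), -sqrt(109)) and (-sqrt(109), sqrt(109))
Maximum xy = 109 at (sqrt(109), sqrt(109)) and (-sqrt(109), -sqrt(109))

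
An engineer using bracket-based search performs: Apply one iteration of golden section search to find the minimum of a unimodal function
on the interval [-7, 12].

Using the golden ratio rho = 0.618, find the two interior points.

Golden section search on [-7, 12].
Golden ratio rho = 0.618 (approx).
Interior points:
  x_1 = -7 + (1-0.618)*19 = 0.2580
  x_2 = -7 + 0.618*19 = 4.7420
Compare f(x_1) and f(x_2) to determine which subinterval to keep.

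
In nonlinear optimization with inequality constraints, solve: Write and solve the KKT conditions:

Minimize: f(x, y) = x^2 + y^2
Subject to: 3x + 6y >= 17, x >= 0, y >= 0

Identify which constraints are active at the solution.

KKT conditions for min x^2 + y^2 s.t. 3x + 6y >= 17, x >= 0, y >= 0:
Stationarity: 2x = mu*3 + mu_x, 2y = mu*6 + mu_y, with mu, mu_x, mu_y >= 0
Complementary slackness: mu*(3x + 6y - 17) = 0, mu_x*x = 0, mu_y*y = 0
(0, 0) is infeasible (3*0 + 6*0 < 17), so if mu = 0 stationarity would force x = mu_x/2 >= 0, y = mu_y/2 >= 0 with mu_x*x = mu_y*y = 0, i.e. x = y = 0: contradiction. Hence mu > 0 and 3x + 6y = 17 is active.
Try x > 0, y > 0 (so mu_x = mu_y = 0): x = 3*mu/2, y = 6*mu/2
Substitute: 3*(3*mu/2) + 6*(6*mu/2) = 17
  mu*45/2 = 17 => mu = 34/45
x* = 17/15 > 0, y* = 34/15 > 0, consistent with mu_x = mu_y = 0.
f is convex and the constraints are linear, so this KKT point is the global minimum.
f* = 289/45
Active constraints: 3x + 6y >= 17 (holds with equality, mu = 34/45 > 0); x >= 0 and y >= 0 are inactive (mu_x = mu_y = 0).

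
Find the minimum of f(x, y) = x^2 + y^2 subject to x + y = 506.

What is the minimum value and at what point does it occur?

Substitute y = 506 - x into f(x,y) = x^2 + y^2:
g(x) = x^2 + (506 - x)^2 = 2x^2 - 1012x + 256036
g'(x) = 4x - 1012 = 0  =>  x = 253
y = 506 - 253 = 253
Minimum value = 253^2 + 253^2 = 128018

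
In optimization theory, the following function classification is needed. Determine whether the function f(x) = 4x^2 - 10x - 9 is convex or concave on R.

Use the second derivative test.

f(x) = 4x^2 - 10x - 9
f'(x) = 8x - 10
f''(x) = 8
Since f''(x) = 8 > 0 for all x, f is convex on R.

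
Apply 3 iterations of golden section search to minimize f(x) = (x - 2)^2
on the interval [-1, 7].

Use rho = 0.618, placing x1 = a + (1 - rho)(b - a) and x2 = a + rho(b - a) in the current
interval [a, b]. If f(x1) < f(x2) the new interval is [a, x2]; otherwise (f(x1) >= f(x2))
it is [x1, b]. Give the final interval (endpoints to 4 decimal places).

Golden section search for min of f(x) = (x - 2)^2 on [-1, 7].
Each step: x1 = a + (1 - rho)(b - a), x2 = a + rho(b - a); if f(x1) < f(x2) keep [a, x2], otherwise keep [x1, b].
Step 1: [-1.0000, 7.0000], x1=2.0560 (f=0.0031), x2=3.9440 (f=3.7791); f(x1) < f(x2) => keep [-1.0000, 3.9440]
Step 2: [-1.0000, 3.9440], x1=0.8886 (f=1.2352), x2=2.0554 (f=0.0031); f(x1) > f(x2) => keep [0.8886, 3.9440]
Step 3: [0.8886, 3.9440], x1=2.0558 (f=0.0031), x2=2.7768 (f=0.6035); f(x1) < f(x2) => keep [0.8886, 2.7768]
Final interval: [0.8886, 2.7768]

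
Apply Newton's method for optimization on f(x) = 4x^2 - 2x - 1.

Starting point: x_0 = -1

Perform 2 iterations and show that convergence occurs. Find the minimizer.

f(x) = 4x^2 - 2x - 1, f'(x) = 8x + (-2), f''(x) = 8
Step 1: f'(-1) = -10, x_1 = -1 - -10/8 = 1/4
Step 2: f'(1/4) = 0, x_2 = 1/4 (converged)
Newton's method converges in 1 step for quadratics.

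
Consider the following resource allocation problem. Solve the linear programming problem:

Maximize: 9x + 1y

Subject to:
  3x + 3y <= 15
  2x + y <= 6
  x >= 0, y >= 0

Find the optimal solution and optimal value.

Feasible vertices: (0, 0), (0, 5), (1, 4), (3, 0)
Objective 9x + 1y at each:
  (0, 0): 0
  (0, 5): 5
  (1, 4): 13
  (3, 0): 27
Maximum is 27 at (3, 0).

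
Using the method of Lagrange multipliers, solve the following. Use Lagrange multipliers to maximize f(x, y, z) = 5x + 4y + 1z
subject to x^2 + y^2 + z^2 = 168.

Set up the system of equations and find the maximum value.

Lagrange conditions: 5 = 2*lambda*x, 4 = 2*lambda*y, 1 = 2*lambda*z
So x:5 = y:4 = z:1, i.e. x = 5t, y = 4t, z = 1t
Constraint: t^2*(5^2 + 4^2 + 1^2) = 168
  t^2 * 42 = 168  =>  t = sqrt(4)
Maximum = 5*5t + 4*4t + 1*1t = 42*sqrt(4) = 84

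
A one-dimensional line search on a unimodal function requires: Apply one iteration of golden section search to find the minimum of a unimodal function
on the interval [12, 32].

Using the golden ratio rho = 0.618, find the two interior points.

Golden section search on [12, 32].
Golden ratio rho = 0.618 (approx).
Interior points:
  x_1 = 12 + (1-0.618)*20 = 19.6400
  x_2 = 12 + 0.618*20 = 24.3600
Compare f(x_1) and f(x_2) to determine which subinterval to keep.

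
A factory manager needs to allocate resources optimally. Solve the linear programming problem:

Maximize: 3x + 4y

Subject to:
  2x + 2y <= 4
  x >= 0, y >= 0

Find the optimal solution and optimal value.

The feasible region has vertices at [(0, 0), (2, 0), (0, 2)].
Checking objective 3x + 4y at each vertex:
  (0, 0): 3*0 + 4*0 = 0
  (2, 0): 3*2 + 4*0 = 6
  (0, 2): 3*0 + 4*2 = 8
Maximum is 8 at (0, 2).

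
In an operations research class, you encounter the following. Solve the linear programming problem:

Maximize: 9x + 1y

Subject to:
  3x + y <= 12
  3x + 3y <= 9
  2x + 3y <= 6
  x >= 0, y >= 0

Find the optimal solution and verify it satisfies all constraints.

Feasible vertices: (0, 0), (0, 2), (3, 0)
Objective 9x + 1y at each vertex:
  (0, 0): 0
  (0, 2): 2
  (3, 0): 27
Maximum is 27 at (3, 0).
Verify constraints at (x, y) = (3, 0):
  3*3 + 1*0 = 9 <= 12
  3*3 + 3*0 = 9 <= 9 (active)
  2*3 + 3*0 = 6 <= 6 (active)
  x = 3 >= 0, y = 0 >= 0. All constraints satisfied.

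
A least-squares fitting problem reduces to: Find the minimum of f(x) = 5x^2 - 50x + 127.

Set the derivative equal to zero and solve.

f(x) = 5x^2 - 50x + 127
f'(x) = 10x + (-50) = 0
x = 50/10 = 5
f(5) = 2
Since f''(x) = 10 > 0, this is a minimum.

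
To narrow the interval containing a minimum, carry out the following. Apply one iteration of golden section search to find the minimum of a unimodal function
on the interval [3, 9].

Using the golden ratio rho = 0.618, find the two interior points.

Golden section search on [3, 9].
Golden ratio rho = 0.618 (approx).
Interior points:
  x_1 = 3 + (1-0.618)*6 = 5.2920
  x_2 = 3 + 0.618*6 = 6.7080
Compare f(x_1) and f(x_2) to determine which subinterval to keep.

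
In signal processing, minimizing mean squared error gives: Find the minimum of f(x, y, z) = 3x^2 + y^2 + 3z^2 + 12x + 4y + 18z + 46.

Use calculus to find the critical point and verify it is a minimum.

f(x,y,z) = 3x^2 + y^2 + 3z^2 + 12x + 4y + 18z + 46
df/dx = 6x + (12) = 0 => x = -2
df/dy = 2y + (4) = 0 => y = -2
df/dz = 6z + (18) = 0 => z = -3
f(-2,-2,-3) = 3*(-2)^2 + 1*(-2)^2 + 3*(-3)^2 + 12*(-2) + 4*(-2) + 18*(-3) + 46 = 3
Hessian is diagonal with entries 6, 2, 6 > 0, confirmed minimum.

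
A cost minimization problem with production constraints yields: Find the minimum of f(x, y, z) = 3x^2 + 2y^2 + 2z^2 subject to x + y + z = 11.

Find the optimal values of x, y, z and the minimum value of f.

Using Lagrange multipliers on f = 3x^2 + 2y^2 + 2z^2 with constraint x + y + z = 11:
Conditions: 2*3*x = lambda, 2*2*y = lambda, 2*2*z = lambda
So x = lambda/6, y = lambda/4, z = lambda/4
Substituting into constraint: lambda * (2/3) = 11
lambda = 33/2
x = 11/4, y = 33/8, z = 33/8
Minimum value = 363/4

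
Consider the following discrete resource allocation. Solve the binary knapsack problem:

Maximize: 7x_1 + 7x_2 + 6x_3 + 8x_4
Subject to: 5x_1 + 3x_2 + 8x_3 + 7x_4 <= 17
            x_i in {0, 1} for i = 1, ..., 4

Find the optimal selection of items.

Items: item 1 (v=7, w=5), item 2 (v=7, w=3), item 3 (v=6, w=8), item 4 (v=8, w=7)
Capacity: 17
Checking all 16 subsets (w = total weight, v = total value):
  {}: w = 0, v = 0
  {1}: w = 5, v = 7
  {2}: w = 3, v = 7
  {3}: w = 8, v = 6
  {4}: w = 7, v = 8
  {1, 2}: w = 8, v = 14
  {1, 3}: w = 13, v = 13
  {1, 4}: w = 12, v = 15
  {2, 3}: w = 11, v = 13
  {2, 4}: w = 10, v = 15
  {3, 4}: w = 15, v = 14
  {1, 2, 3}: w = 16, v = 20
  {1, 2, 4}: w = 15, v = 22
  {1, 3, 4}: w = 20 > 17, infeasible
  {2, 3, 4}: w = 18 > 17, infeasible
  {1, 2, 3, 4}: w = 23 > 17, infeasible
Best feasible subset: items [1, 2, 4]
Total weight: 15 <= 17, total value: 22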